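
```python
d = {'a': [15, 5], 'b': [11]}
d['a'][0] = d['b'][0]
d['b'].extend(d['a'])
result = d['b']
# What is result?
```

After line 1: d = {'a': [15, 5], 'b': [11]}
After line 2 (a[0] = b[0] = 11): d = {'a': [11, 5], 'b': [11]}
After line 3 (b.extend(a) appends [11, 5]): d = {'a': [11, 5], 'b': [11, 11, 5]}
After line 4: result = d['b'] = [11, 11, 5]

[11, 11, 5]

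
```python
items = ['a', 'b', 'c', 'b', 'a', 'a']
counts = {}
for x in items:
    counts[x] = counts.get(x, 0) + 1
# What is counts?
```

Initial: counts = {}, items = ['a', 'b', 'c', 'b', 'a', 'a']
See 'a': counts = {'a': 1}
See 'b': counts = {'a': 1, 'b': 1}
See 'c': counts = {'a': 1, 'b': 1, 'c': 1}
See 'b': counts = {'a': 1, 'b': 2, 'c': 1}
See 'a': counts = {'a': 2, 'b': 2, 'c': 1}
See 'a': counts = {'a': 3, 'b': 2, 'c': 1}

{'a': 3, 'b': 2, 'c': 1}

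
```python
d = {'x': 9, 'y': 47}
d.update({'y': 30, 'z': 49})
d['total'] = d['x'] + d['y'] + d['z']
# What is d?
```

After line 1: d = {'x': 9, 'y': 47}
After line 2 (y overwritten, z added): d = {'x': 9, 'y': 30, 'z': 49}
After line 3 (total = 9 + 30 + 49 = 88): d = {'x': 9, 'y': 30, 'z': 49, 'total': 88}

{'x': 9, 'y': 30, 'z': 49, 'total': 88}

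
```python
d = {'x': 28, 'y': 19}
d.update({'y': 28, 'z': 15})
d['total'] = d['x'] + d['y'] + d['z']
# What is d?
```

After line 1: d = {'x': 28, 'y': 19}
After line 2 (y overwritten, z added): d = {'x': 28, 'y': 28, 'z': 15}
After line 3 (total = 28 + 28 + 15 = 71): d = {'x': 28, 'y': 28, 'z': 15, 'total': 71}

{'x': 28, 'y': 28, 'z': 15, 'total': 71}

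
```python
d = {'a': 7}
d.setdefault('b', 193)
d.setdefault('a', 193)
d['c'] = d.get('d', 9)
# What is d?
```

After line 1: d = {'a': 7}
After line 2 (setdefault adds 'b'=193): d = {'a': 7, 'b': 193}
After line 3 (setdefault 'a' no-op, already exists): d = {'a': 7, 'b': 193}
After line 4 (get('d', 9) returns default since 'd' not in d): d = {'a': 7, 'b': 193, 'c': 9}

{'a': 7, 'b': 193, 'c': 9}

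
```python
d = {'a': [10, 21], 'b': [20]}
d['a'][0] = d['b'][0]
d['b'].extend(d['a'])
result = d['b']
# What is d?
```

After line 1: d = {'a': [10, 21], 'b': [20]}
After line 2 (a[0] = b[0] = 20): d = {'a': [20, 21], 'b': [20]}
After line 3 (b.extend(a) appends [20, 21]): d = {'a': [20, 21], 'b': [20, 20, 21]}
After line 4: result = d['b'] = [20, 20, 21]

{'a': [20, 21], 'b': [20, 20, 21]}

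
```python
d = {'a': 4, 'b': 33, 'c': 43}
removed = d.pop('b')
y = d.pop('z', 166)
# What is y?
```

After line 1: d = {'a': 4, 'b': 33, 'c': 43}
After line 2 (pop 'b' returns 33): d = {'a': 4, 'c': 43}, removed = 33
After line 3 (pop 'z' missing, returns default 166): d = {'a': 4, 'c': 43}, y = 166

166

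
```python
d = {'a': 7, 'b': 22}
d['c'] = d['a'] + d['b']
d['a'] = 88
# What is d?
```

After line 1: d = {'a': 7, 'b': 22}
After line 2 (d['c'] = 7 + 22): d = {'a': 7, 'b': 22, 'c': 29}
After line 3: d = {'a': 88, 'b': 22, 'c': 29}

{'a': 88, 'b': 22, 'c': 29}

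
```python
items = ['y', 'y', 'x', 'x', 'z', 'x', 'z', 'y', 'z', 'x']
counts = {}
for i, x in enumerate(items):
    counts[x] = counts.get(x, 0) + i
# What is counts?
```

Initial: counts = {}, items = ['y', 'y', 'x', 'x', 'z', 'x', 'z', 'y', 'z', 'x']
i=0, x='y': counts = {'y': 0}
i=1, x='y': counts = {'y': 1}
i=2, x='x': counts = {'y': 1, 'x': 2}
i=3, x='x': counts = {'y': 1, 'x': 5}
i=4, x='z': counts = {'y': 1, 'x': 5, 'z': 4}
i=5, x='x': counts = {'y': 1, 'x': 10, 'z': 4}
i=6, x='z': counts = {'y': 1, 'x': 10, 'z': 10}
i=7, x='y': counts = {'y': 8, 'x': 10, 'z': 10}
i=8, x='z': counts = {'y': 8, 'x': 10, 'z': 18}
i=9, x='x': counts = {'y': 8, 'x': 19, 'z': 18}

{'y': 8, 'x': 19, 'z': 18}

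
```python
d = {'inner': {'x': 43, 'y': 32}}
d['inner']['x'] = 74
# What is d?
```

After line 1: d = {'inner': {'x': 43, 'y': 32}}
After line 2 (inner x overwritten): d = {'inner': {'x': 74, 'y': 32}}

{'inner': {'x': 74, 'y': 32}}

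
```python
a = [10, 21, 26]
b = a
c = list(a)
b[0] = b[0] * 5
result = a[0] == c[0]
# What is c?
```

After line 1: a = [10, 21, 26]
After line 2 (b = a, alias): a = [10, 21, 26], b = [10, 21, 26]
After line 3 (c = list(a) is a copy, new object): c = [10, 21, 26]
After line 4 (b[0] = 10 * 5 = 50; mutates shared a/b): a = b = [50, 21, 26], c = [10, 21, 26]
After line 5 (a[0] = 50, c[0] = 10; result = False)

[10, 21, 26]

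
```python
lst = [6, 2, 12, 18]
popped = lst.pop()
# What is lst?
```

[6, 2, 12]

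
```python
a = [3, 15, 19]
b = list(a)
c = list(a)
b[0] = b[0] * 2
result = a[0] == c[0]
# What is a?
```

After line 1: a = [3, 15, 19]
After line 2 (b = list(a), copy): a = [3, 15, 19], b = [3, 15, 19]
After line 3 (c = list(a) is a copy, new object): c = [3, 15, 19]
After line 4 (b[0] = 3 * 2 = 6; only b mutates (copy)): a = [3, 15, 19], b = [6, 15, 19], c = [3, 15, 19]
After line 5 (a[0] = 3, c[0] = 3; result = True)

[3, 15, 19]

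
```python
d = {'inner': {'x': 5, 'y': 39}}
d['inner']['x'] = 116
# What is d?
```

After line 1: d = {'inner': {'x': 5, 'y': 39}}
After line 2 (inner x overwritten): d = {'inner': {'x': 116, 'y': 39}}

{'inner': {'x': 116, 'y': 39}}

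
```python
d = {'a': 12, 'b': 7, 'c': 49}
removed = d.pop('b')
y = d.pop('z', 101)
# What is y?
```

After line 1: d = {'a': 12, 'b': 7, 'c': 49}
After line 2 (pop 'b' returns 7): d = {'a': 12, 'c': 49}, removed = 7
After line 3 (pop 'z' missing, returns default 101): d = {'a': 12, 'c': 49}, y = 101

101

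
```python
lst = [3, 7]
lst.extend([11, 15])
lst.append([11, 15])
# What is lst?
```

After line 1: lst = [3, 7]
After line 2 (extend unpacks [11, 15]): lst = [3, 7, 11, 15]
After line 3 (append adds [11, 15] as single element): lst = [3, 7, 11, 15, [11, 15]]

[3, 7, 11, 15, [11, 15]]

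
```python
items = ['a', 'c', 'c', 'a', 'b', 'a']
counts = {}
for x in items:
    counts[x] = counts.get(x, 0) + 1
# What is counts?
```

Initial: counts = {}, items = ['a', 'c', 'c', 'a', 'b', 'a']
See 'a': counts = {'a': 1}
See 'c': counts = {'a': 1, 'c': 1}
See 'c': counts = {'a': 1, 'c': 2}
See 'a': counts = {'a': 2, 'c': 2}
See 'b': counts = {'a': 2, 'c': 2, 'b': 1}
See 'a': counts = {'a': 3, 'c': 2, 'b': 1}

{'a': 3, 'c': 2, 'b': 1}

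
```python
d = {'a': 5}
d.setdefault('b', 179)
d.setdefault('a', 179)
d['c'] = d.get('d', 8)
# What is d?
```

After line 1: d = {'a': 5}
After line 2 (setdefault adds 'b'=179): d = {'a': 5, 'b': 179}
After line 3 (setdefault 'a' no-op, already exists): d = {'a': 5, 'b': 179}
After line 4 (get('d', 8) returns default since 'd' not in d): d = {'a': 5, 'b': 179, 'c': 8}

{'a': 5, 'b': 179, 'c': 8}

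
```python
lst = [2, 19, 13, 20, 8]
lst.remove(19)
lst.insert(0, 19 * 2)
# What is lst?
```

After line 1: lst = [2, 19, 13, 20, 8]
After line 2 (remove first 19): lst = [2, 13, 20, 8]
After line 3 (insert 38 at index 0): lst = [38, 2, 13, 20, 8]

[38, 2, 13, 20, 8]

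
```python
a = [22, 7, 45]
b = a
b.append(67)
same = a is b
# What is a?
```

After line 1: a = [22, 7, 45]
After line 2 (b = a is an alias, same object): a = [22, 7, 45], b = [22, 7, 45]
After line 3 (b.append mutates the shared list): a = [22, 7, 45, 67], b = [22, 7, 45, 67]
After line 4 (same = a is b; same object -> True): same = True

[22, 7, 45, 67]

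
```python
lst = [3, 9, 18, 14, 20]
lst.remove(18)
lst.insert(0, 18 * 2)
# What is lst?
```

After line 1: lst = [3, 9, 18, 14, 20]
After line 2 (remove first 18): lst = [3, 9, 14, 20]
After line 3 (insert 36 at index 0): lst = [36, 3, 9, 14, 20]

[36, 3, 9, 14, 20]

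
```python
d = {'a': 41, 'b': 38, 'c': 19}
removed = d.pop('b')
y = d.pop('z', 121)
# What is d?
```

After line 1: d = {'a': 41, 'b': 38, 'c': 19}
After line 2 (pop 'b' returns 38): d = {'a': 41, 'c': 19}, removed = 38
After line 3 (pop 'z' missing, returns default 121): d = {'a': 41, 'c': 19}, y = 121

{'a': 41, 'c': 19}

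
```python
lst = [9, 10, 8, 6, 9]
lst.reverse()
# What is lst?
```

[9, 6, 8, 10, 9]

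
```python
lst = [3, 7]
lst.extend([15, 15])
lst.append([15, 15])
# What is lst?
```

After line 1: lst = [3, 7]
After line 2 (extend unpacks [15, 15]): lst = [3, 7, 15, 15]
After line 3 (append adds [15, 15] as single element): lst = [3, 7, 15, 15, [15, 15]]

[3, 7, 15, 15, [15, 15]]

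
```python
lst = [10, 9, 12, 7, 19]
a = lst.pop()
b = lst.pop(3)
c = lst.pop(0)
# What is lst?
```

After line 1: lst = [10, 9, 12, 7, 19]
After line 2 (pop() -> a = 19): lst = [10, 9, 12, 7]
After line 3 (pop(3) -> b = 7): lst = [10, 9, 12]
After line 4 (pop(0) -> c = 10): lst = [9, 12]

[9, 12]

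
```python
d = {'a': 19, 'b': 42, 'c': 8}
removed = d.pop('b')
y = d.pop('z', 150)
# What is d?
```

After line 1: d = {'a': 19, 'b': 42, 'c': 8}
After line 2 (pop 'b' returns 42): d = {'a': 19, 'c': 8}, removed = 42
After line 3 (pop 'z' missing, returns default 150): d = {'a': 19, 'c': 8}, y = 150

{'a': 19, 'c': 8}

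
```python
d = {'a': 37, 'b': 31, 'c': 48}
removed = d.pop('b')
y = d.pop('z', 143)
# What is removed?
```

After line 1: d = {'a': 37, 'b': 31, 'c': 48}
After line 2 (pop 'b' returns 31): d = {'a': 37, 'c': 48}, removed = 31
After line 3 (pop 'z' missing, returns default 143): d = {'a': 37, 'c': 48}, y = 143

31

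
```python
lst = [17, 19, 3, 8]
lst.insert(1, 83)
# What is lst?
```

[17, 83, 19, 3, 8]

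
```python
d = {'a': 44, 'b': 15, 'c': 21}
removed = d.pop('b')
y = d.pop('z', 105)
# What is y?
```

After line 1: d = {'a': 44, 'b': 15, 'c': 21}
After line 2 (pop 'b' returns 15): d = {'a': 44, 'c': 21}, removed = 15
After line 3 (pop 'z' missing, returns default 105): d = {'a': 44, 'c': 21}, y = 105

105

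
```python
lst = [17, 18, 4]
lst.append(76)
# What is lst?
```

[17, 18, 4, 76]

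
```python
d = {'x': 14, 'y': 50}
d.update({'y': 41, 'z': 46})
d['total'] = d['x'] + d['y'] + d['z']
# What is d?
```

After line 1: d = {'x': 14, 'y': 50}
After line 2 (y overwritten, z added): d = {'x': 14, 'y': 41, 'z': 46}
After line 3 (total = 14 + 41 + 46 = 101): d = {'x': 14, 'y': 41, 'z': 46, 'total': 101}

{'x': 14, 'y': 41, 'z': 46, 'total': 101}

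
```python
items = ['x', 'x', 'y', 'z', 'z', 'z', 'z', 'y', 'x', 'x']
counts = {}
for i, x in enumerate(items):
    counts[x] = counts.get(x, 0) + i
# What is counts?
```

Initial: counts = {}, items = ['x', 'x', 'y', 'z', 'z', 'z', 'z', 'y', 'x', 'x']
i=0, x='x': counts = {'x': 0}
i=1, x='x': counts = {'x': 1}
i=2, x='y': counts = {'x': 1, 'y': 2}
i=3, x='z': counts = {'x': 1, 'y': 2, 'z': 3}
i=4, x='z': counts = {'x': 1, 'y': 2, 'z': 7}
i=5, x='z': counts = {'x': 1, 'y': 2, 'z': 12}
i=6, x='z': counts = {'x': 1, 'y': 2, 'z': 18}
i=7, x='y': counts = {'x': 1, 'y': 9, 'z': 18}
i=8, x='x': counts = {'x': 9, 'y': 9, 'z': 18}
i=9, x='x': counts = {'x': 18, 'y': 9, 'z': 18}

{'x': 18, 'y': 9, 'z': 18}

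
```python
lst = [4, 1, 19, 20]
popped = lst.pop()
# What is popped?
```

20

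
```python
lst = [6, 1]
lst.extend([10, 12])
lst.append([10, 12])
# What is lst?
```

After line 1: lst = [6, 1]
After line 2 (extend unpacks [10, 12]): lst = [6, 1, 10, 12]
After line 3 (append adds [10, 12] as single element): lst = [6, 1, 10, 12, [10, 12]]

[6, 1, 10, 12, [10, 12]]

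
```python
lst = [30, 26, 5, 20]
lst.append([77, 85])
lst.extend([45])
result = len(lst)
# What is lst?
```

After line 1: lst = [30, 26, 5, 20]
After line 2 (append adds [77, 85] as single element): lst = [30, 26, 5, 20, [77, 85]]
After line 3 (extend unpacks [45], adds 45): lst = [30, 26, 5, 20, [77, 85], 45]
After line 4: result = len(lst) = 6

[30, 26, 5, 20, [77, 85], 45]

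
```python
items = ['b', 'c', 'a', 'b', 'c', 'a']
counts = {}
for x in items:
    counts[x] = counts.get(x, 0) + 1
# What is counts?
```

Initial: counts = {}, items = ['b', 'c', 'a', 'b', 'c', 'a']
See 'b': counts = {'b': 1}
See 'c': counts = {'b': 1, 'c': 1}
See 'a': counts = {'b': 1, 'c': 1, 'a': 1}
See 'b': counts = {'b': 2, 'c': 1, 'a': 1}
See 'c': counts = {'b': 2, 'c': 2, 'a': 1}
See 'a': counts = {'b': 2, 'c': 2, 'a': 2}

{'b': 2, 'c': 2, 'a': 2}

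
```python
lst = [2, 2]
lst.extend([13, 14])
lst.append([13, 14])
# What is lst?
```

After line 1: lst = [2, 2]
After line 2 (extend unpacks [13, 14]): lst = [2, 2, 13, 14]
After line 3 (append adds [13, 14] as single element): lst = [2, 2, 13, 14, [13, 14]]

[2, 2, 13, 14, [13, 14]]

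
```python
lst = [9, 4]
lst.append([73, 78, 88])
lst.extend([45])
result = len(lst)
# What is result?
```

After line 1: lst = [9, 4]
After line 2 (append adds [73, 78, 88] as single element): lst = [9, 4, [73, 78, 88]]
After line 3 (extend unpacks [45], adds 45): lst = [9, 4, [73, 78, 88], 45]
After line 4: result = len(lst) = 4

4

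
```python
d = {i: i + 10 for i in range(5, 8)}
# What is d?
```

{5: 15, 6: 16, 7: 17}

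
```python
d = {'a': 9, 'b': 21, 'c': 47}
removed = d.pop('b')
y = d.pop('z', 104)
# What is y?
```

After line 1: d = {'a': 9, 'b': 21, 'c': 47}
After line 2 (pop 'b' returns 21): d = {'a': 9, 'c': 47}, removed = 21
After line 3 (pop 'z' missing, returns default 104): d = {'a': 9, 'c': 47}, y = 104

104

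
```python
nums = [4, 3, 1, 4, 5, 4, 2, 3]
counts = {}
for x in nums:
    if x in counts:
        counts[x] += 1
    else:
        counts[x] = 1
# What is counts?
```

Initial: counts = {}, nums = [4, 3, 1, 4, 5, 4, 2, 3]
See 4: counts = {4: 1}
See 3: counts = {4: 1, 3: 1}
See 1: counts = {4: 1, 3: 1, 1: 1}
See 4: counts = {4: 2, 3: 1, 1: 1}
See 5: counts = {4: 2, 3: 1, 1: 1, 5: 1}
See 4: counts = {4: 3, 3: 1, 1: 1, 5: 1}
See 2: counts = {4: 3, 3: 1, 1: 1, 5: 1, 2: 1}
See 3: counts = {4: 3, 3: 2, 1: 1, 5: 1, 2: 1}

{4: 3, 3: 2, 1: 1, 5: 1, 2: 1}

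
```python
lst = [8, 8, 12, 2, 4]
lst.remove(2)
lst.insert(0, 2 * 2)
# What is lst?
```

After line 1: lst = [8, 8, 12, 2, 4]
After line 2 (remove first 2): lst = [8, 8, 12, 4]
After line 3 (insert 4 at index 0): lst = [4, 8, 8, 12, 4]

[4, 8, 8, 12, 4]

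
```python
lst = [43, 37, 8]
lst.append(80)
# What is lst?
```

[43, 37, 8, 80]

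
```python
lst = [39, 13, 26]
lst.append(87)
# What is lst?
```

[39, 13, 26, 87]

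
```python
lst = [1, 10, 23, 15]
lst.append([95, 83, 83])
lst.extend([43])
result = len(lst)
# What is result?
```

After line 1: lst = [1, 10, 23, 15]
After line 2 (append adds [95, 83, 83] as single element): lst = [1, 10, 23, 15, [95, 83, 83]]
After line 3 (extend unpacks [43], adds 43): lst = [1, 10, 23, 15, [95, 83, 83], 43]
After line 4: result = len(lst) = 6

6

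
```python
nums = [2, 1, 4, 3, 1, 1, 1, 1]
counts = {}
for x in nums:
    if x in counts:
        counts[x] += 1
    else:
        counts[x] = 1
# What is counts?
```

Initial: counts = {}, nums = [2, 1, 4, 3, 1, 1, 1, 1]
See 2: counts = {2: 1}
See 1: counts = {2: 1, 1: 1}
See 4: counts = {2: 1, 1: 1, 4: 1}
See 3: counts = {2: 1, 1: 1, 4: 1, 3: 1}
See 1: counts = {2: 1, 1: 2, 4: 1, 3: 1}
See 1: counts = {2: 1, 1: 3, 4: 1, 3: 1}
See 1: counts = {2: 1, 1: 4, 4: 1, 3: 1}
See 1: counts = {2: 1, 1: 5, 4: 1, 3: 1}

{2: 1, 1: 5, 4: 1, 3: 1}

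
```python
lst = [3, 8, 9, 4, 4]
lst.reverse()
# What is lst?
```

[4, 4, 9, 8, 3]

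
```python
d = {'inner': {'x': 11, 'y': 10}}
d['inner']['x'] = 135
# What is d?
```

After line 1: d = {'inner': {'x': 11, 'y': 10}}
After line 2 (inner x overwritten): d = {'inner': {'x': 135, 'y': 10}}

{'inner': {'x': 135, 'y': 10}}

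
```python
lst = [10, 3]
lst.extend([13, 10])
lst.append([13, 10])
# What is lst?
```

After line 1: lst = [10, 3]
After line 2 (extend unpacks [13, 10]): lst = [10, 3, 13, 10]
After line 3 (append adds [13, 10] as single element): lst = [10, 3, 13, 10, [13, 10]]

[10, 3, 13, 10, [13, 10]]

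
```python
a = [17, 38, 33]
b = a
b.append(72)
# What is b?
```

After line 1: a = [17, 38, 33]
After line 2 (b = a is an alias, same object): a = [17, 38, 33], b = [17, 38, 33]
After line 3 (b.append mutates the shared list): a = [17, 38, 33, 72], b = [17, 38, 33, 72]

[17, 38, 33, 72]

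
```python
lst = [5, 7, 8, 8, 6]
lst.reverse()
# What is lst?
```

[6, 8, 8, 7, 5]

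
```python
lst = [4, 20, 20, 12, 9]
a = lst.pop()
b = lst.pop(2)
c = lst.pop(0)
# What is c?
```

After line 1: lst = [4, 20, 20, 12, 9]
After line 2 (pop() -> a = 9): lst = [4, 20, 20, 12]
After line 3 (pop(2) -> b = 20): lst = [4, 20, 12]
After line 4 (pop(0) -> c = 4): lst = [20, 12]

4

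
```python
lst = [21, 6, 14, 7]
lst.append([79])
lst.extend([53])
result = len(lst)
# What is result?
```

After line 1: lst = [21, 6, 14, 7]
After line 2 (append adds [79] as single element): lst = [21, 6, 14, 7, [79]]
After line 3 (extend unpacks [53], adds 53): lst = [21, 6, 14, 7, [79], 53]
After line 4: result = len(lst) = 6

6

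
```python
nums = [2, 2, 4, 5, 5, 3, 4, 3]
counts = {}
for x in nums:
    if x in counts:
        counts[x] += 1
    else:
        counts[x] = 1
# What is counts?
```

Initial: counts = {}, nums = [2, 2, 4, 5, 5, 3, 4, 3]
See 2: counts = {2: 1}
See 2: counts = {2: 2}
See 4: counts = {2: 2, 4: 1}
See 5: counts = {2: 2, 4: 1, 5: 1}
See 5: counts = {2: 2, 4: 1, 5: 2}
See 3: counts = {2: 2, 4: 1, 5: 2, 3: 1}
See 4: counts = {2: 2, 4: 2, 5: 2, 3: 1}
See 3: counts = {2: 2, 4: 2, 5: 2, 3: 2}

{2: 2, 4: 2, 5: 2, 3: 2}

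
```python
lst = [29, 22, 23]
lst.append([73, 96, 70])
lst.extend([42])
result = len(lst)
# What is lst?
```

After line 1: lst = [29, 22, 23]
After line 2 (append adds [73, 96, 70] as single element): lst = [29, 22, 23, [73, 96, 70]]
After line 3 (extend unpacks [42], adds 42): lst = [29, 22, 23, [73, 96, 70], 42]
After line 4: result = len(lst) = 5

[29, 22, 23, [73, 96, 70], 42]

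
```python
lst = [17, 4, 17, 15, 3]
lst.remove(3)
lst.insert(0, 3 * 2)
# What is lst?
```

After line 1: lst = [17, 4, 17, 15, 3]
After line 2 (remove first 3): lst = [17, 4, 17, 15]
After line 3 (insert 6 at index 0): lst = [6, 17, 4, 17, 15]

[6, 17, 4, 17, 15]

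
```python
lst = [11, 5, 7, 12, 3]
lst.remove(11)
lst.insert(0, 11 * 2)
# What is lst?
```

After line 1: lst = [11, 5, 7, 12, 3]
After line 2 (remove first 11): lst = [5, 7, 12, 3]
After line 3 (insert 22 at index 0): lst = [22, 5, 7, 12, 3]

[22, 5, 7, 12, 3]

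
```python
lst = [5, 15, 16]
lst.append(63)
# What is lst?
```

[5, 15, 16, 63]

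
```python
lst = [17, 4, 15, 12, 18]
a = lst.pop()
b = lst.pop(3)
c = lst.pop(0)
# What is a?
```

After line 1: lst = [17, 4, 15, 12, 18]
After line 2 (pop() -> a = 18): lst = [17, 4, 15, 12]
After line 3 (pop(3) -> b = 12): lst = [17, 4, 15]
After line 4 (pop(0) -> c = 17): lst = [4, 15]

18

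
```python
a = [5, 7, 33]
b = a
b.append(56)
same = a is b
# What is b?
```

After line 1: a = [5, 7, 33]
After line 2 (b = a is an alias, same object): a = [5, 7, 33], b = [5, 7, 33]
After line 3 (b.append mutates the shared list): a = [5, 7, 33, 56], b = [5, 7, 33, 56]
After line 4 (same = a is b; same object -> True): same = True

[5, 7, 33, 56]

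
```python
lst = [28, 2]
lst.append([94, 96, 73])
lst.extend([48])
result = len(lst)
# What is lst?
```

After line 1: lst = [28, 2]
After line 2 (append adds [94, 96, 73] as single element): lst = [28, 2, [94, 96, 73]]
After line 3 (extend unpacks [48], adds 48): lst = [28, 2, [94, 96, 73], 48]
After line 4: result = len(lst) = 4

[28, 2, [94, 96, 73], 48]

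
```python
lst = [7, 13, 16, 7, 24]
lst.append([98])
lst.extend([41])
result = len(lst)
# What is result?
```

After line 1: lst = [7, 13, 16, 7, 24]
After line 2 (append adds [98] as single element): lst = [7, 13, 16, 7, 24, [98]]
After line 3 (extend unpacks [41], adds 41): lst = [7, 13, 16, 7, 24, [98], 41]
After line 4: result = len(lst) = 7

7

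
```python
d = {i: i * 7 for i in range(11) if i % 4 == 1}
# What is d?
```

{1: 7, 5: 35, 9: 63}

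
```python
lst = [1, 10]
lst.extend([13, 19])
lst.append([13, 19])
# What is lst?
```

After line 1: lst = [1, 10]
After line 2 (extend unpacks [13, 19]): lst = [1, 10, 13, 19]
After line 3 (append adds [13, 19] as single element): lst = [1, 10, 13, 19, [13, 19]]

[1, 10, 13, 19, [13, 19]]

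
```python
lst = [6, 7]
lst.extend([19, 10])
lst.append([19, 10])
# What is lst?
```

After line 1: lst = [6, 7]
After line 2 (extend unpacks [19, 10]): lst = [6, 7, 19, 10]
After line 3 (append adds [19, 10] as single element): lst = [6, 7, 19, 10, [19, 10]]

[6, 7, 19, 10, [19, 10]]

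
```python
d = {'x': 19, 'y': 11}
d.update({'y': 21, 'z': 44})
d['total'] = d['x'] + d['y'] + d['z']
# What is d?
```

After line 1: d = {'x': 19, 'y': 11}
After line 2 (y overwritten, z added): d = {'x': 19, 'y': 21, 'z': 44}
After line 3 (total = 19 + 21 + 44 = 84): d = {'x': 19, 'y': 21, 'z': 44, 'total': 84}

{'x': 19, 'y': 21, 'z': 44, 'total': 84}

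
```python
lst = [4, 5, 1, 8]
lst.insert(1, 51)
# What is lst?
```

[4, 51, 5, 1, 8]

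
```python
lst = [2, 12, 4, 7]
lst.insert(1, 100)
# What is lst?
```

[2, 100, 12, 4, 7]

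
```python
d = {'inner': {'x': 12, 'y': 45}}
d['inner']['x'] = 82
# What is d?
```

After line 1: d = {'inner': {'x': 12, 'y': 45}}
After line 2 (inner x overwritten): d = {'inner': {'x': 82, 'y': 45}}

{'inner': {'x': 82, 'y': 45}}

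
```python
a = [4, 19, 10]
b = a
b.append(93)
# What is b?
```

After line 1: a = [4, 19, 10]
After line 2 (b = a is an alias, same object): a = [4, 19, 10], b = [4, 19, 10]
After line 3 (b.append mutates the shared list): a = [4, 19, 10, 93], b = [4, 19, 10, 93]

[4, 19, 10, 93]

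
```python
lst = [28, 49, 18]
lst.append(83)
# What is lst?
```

[28, 49, 18, 83]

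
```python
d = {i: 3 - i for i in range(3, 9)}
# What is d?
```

{3: 0, 4: -1, 5: -2, 6: -3, 7: -4, 8: -5}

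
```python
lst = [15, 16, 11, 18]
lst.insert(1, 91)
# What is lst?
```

[15, 91, 16, 11, 18]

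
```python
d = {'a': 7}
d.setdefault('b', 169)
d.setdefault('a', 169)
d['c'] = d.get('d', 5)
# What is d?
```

After line 1: d = {'a': 7}
After line 2 (setdefault adds 'b'=169): d = {'a': 7, 'b': 169}
After line 3 (setdefault 'a' no-op, already exists): d = {'a': 7, 'b': 169}
After line 4 (get('d', 5) returns default since 'd' not in d): d = {'a': 7, 'b': 169, 'c': 5}

{'a': 7, 'b': 169, 'c': 5}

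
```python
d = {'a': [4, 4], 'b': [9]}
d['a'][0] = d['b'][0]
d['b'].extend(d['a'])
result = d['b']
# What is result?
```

After line 1: d = {'a': [4, 4], 'b': [9]}
After line 2 (a[0] = b[0] = 9): d = {'a': [9, 4], 'b': [9]}
After line 3 (b.extend(a) appends [9, 4]): d = {'a': [9, 4], 'b': [9, 9, 4]}
After line 4: result = d['b'] = [9, 9, 4]

[9, 9, 4]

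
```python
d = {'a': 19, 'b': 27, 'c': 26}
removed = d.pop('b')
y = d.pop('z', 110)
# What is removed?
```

After line 1: d = {'a': 19, 'b': 27, 'c': 26}
After line 2 (pop 'b' returns 27): d = {'a': 19, 'c': 26}, removed = 27
After line 3 (pop 'z' missing, returns default 110): d = {'a': 19, 'c': 26}, y = 110

27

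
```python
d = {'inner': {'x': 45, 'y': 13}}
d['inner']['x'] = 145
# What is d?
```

After line 1: d = {'inner': {'x': 45, 'y': 13}}
After line 2 (inner x overwritten): d = {'inner': {'x': 145, 'y': 13}}

{'inner': {'x': 145, 'y': 13}}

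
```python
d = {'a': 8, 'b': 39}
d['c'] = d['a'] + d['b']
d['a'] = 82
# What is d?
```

After line 1: d = {'a': 8, 'b': 39}
After line 2 (d['c'] = 8 + 39): d = {'a': 8, 'b': 39, 'c': 47}
After line 3: d = {'a': 82, 'b': 39, 'c': 47}

{'a': 82, 'b': 39, 'c': 47}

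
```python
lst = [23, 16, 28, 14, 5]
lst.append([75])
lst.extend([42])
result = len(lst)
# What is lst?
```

After line 1: lst = [23, 16, 28, 14, 5]
After line 2 (append adds [75] as single element): lst = [23, 16, 28, 14, 5, [75]]
After line 3 (extend unpacks [42], adds 42): lst = [23, 16, 28, 14, 5, [75], 42]
After line 4: result = len(lst) = 7

[23, 16, 28, 14, 5, [75], 42]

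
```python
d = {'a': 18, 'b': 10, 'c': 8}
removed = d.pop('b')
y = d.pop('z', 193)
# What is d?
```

After line 1: d = {'a': 18, 'b': 10, 'c': 8}
After line 2 (pop 'b' returns 10): d = {'a': 18, 'c': 8}, removed = 10
After line 3 (pop 'z' missing, returns default 193): d = {'a': 18, 'c': 8}, y = 193

{'a': 18, 'c': 8}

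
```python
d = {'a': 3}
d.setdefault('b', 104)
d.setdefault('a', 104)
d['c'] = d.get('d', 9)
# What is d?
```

After line 1: d = {'a': 3}
After line 2 (setdefault adds 'b'=104): d = {'a': 3, 'b': 104}
After line 3 (setdefault 'a' no-op, already exists): d = {'a': 3, 'b': 104}
After line 4 (get('d', 9) returns default since 'd' not in d): d = {'a': 3, 'b': 104, 'c': 9}

{'a': 3, 'b': 104, 'c': 9}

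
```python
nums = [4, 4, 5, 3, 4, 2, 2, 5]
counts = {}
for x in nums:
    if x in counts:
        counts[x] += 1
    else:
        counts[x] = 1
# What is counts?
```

Initial: counts = {}, nums = [4, 4, 5, 3, 4, 2, 2, 5]
See 4: counts = {4: 1}
See 4: counts = {4: 2}
See 5: counts = {4: 2, 5: 1}
See 3: counts = {4: 2, 5: 1, 3: 1}
See 4: counts = {4: 3, 5: 1, 3: 1}
See 2: counts = {4: 3, 5: 1, 3: 1, 2: 1}
See 2: counts = {4: 3, 5: 1, 3: 1, 2: 2}
See 5: counts = {4: 3, 5: 2, 3: 1, 2: 2}

{4: 3, 5: 2, 3: 1, 2: 2}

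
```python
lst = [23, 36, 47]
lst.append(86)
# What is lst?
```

[23, 36, 47, 86]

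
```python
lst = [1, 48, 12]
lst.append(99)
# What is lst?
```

[1, 48, 12, 99]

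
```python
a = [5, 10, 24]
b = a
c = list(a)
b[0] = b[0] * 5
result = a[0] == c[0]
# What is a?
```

After line 1: a = [5, 10, 24]
After line 2 (b = a, alias): a = [5, 10, 24], b = [5, 10, 24]
After line 3 (c = list(a) is a copy, new object): c = [5, 10, 24]
After line 4 (b[0] = 5 * 5 = 25; mutates shared a/b): a = b = [25, 10, 24], c = [5, 10, 24]
After line 5 (a[0] = 25, c[0] = 5; result = False)

[25, 10, 24]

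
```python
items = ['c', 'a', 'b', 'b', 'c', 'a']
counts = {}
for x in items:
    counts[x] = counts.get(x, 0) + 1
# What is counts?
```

Initial: counts = {}, items = ['c', 'a', 'b', 'b', 'c', 'a']
See 'c': counts = {'c': 1}
See 'a': counts = {'c': 1, 'a': 1}
See 'b': counts = {'c': 1, 'a': 1, 'b': 1}
See 'b': counts = {'c': 1, 'a': 1, 'b': 2}
See 'c': counts = {'c': 2, 'a': 1, 'b': 2}
See 'a': counts = {'c': 2, 'a': 2, 'b': 2}

{'c': 2, 'a': 2, 'b': 2}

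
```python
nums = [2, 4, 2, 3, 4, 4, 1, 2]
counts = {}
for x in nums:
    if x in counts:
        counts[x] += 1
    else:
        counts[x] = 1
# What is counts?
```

Initial: counts = {}, nums = [2, 4, 2, 3, 4, 4, 1, 2]
See 2: counts = {2: 1}
See 4: counts = {2: 1, 4: 1}
See 2: counts = {2: 2, 4: 1}
See 3: counts = {2: 2, 4: 1, 3: 1}
See 4: counts = {2: 2, 4: 2, 3: 1}
See 4: counts = {2: 2, 4: 3, 3: 1}
See 1: counts = {2: 2, 4: 3, 3: 1, 1: 1}
See 2: counts = {2: 3, 4: 3, 3: 1, 1: 1}

{2: 3, 4: 3, 3: 1, 1: 1}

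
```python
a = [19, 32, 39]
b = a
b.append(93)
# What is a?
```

After line 1: a = [19, 32, 39]
After line 2 (b = a is an alias, same object): a = [19, 32, 39], b = [19, 32, 39]
After line 3 (b.append mutates the shared list): a = [19, 32, 39, 93], b = [19, 32, 39, 93]

[19, 32, 39, 93]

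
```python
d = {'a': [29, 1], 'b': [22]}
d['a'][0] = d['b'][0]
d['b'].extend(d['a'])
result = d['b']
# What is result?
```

After line 1: d = {'a': [29, 1], 'b': [22]}
After line 2 (a[0] = b[0] = 22): d = {'a': [22, 1], 'b': [22]}
After line 3 (b.extend(a) appends [22, 1]): d = {'a': [22, 1], 'b': [22, 22, 1]}
After line 4: result = d['b'] = [22, 22, 1]

[22, 22, 1]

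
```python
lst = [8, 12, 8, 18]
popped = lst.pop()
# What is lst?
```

[8, 12, 8]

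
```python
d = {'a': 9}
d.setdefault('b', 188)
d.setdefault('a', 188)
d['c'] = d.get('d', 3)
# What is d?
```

After line 1: d = {'a': 9}
After line 2 (setdefault adds 'b'=188): d = {'a': 9, 'b': 188}
After line 3 (setdefault 'a' no-op, already exists): d = {'a': 9, 'b': 188}
After line 4 (get('d', 3) returns default since 'd' not in d): d = {'a': 9, 'b': 188, 'c': 3}

{'a': 9, 'b': 188, 'c': 3}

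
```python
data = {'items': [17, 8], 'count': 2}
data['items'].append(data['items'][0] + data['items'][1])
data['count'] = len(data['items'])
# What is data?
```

After line 1: data = {'items': [17, 8], 'count': 2}
After line 2 (append 17 + 8 = 25): data = {'items': [17, 8, 25], 'count': 2}
After line 3 (count = len(items) = 3): data = {'items': [17, 8, 25], 'count': 3}

{'items': [17, 8, 25], 'count': 3}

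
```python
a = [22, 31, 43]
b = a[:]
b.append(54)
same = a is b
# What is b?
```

After line 1: a = [22, 31, 43]
After line 2 (b = a[:] is a shallow copy, new object): a = [22, 31, 43], b = [22, 31, 43]
After line 3 (append only mutates b): a = [22, 31, 43], b = [22, 31, 43, 54]
After line 4 (same = a is b; different objects -> False): same = False

[22, 31, 43, 54]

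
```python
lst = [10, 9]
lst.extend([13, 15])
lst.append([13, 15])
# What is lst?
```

After line 1: lst = [10, 9]
After line 2 (extend unpacks [13, 15]): lst = [10, 9, 13, 15]
After line 3 (append adds [13, 15] as single element): lst = [10, 9, 13, 15, [13, 15]]

[10, 9, 13, 15, [13, 15]]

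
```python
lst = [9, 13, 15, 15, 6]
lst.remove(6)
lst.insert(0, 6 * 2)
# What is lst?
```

After line 1: lst = [9, 13, 15, 15, 6]
After line 2 (remove first 6): lst = [9, 13, 15, 15]
After line 3 (insert 12 at index 0): lst = [12, 9, 13, 15, 15]

[12, 9, 13, 15, 15]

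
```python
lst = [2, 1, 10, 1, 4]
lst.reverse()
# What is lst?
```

[4, 1, 10, 1, 2]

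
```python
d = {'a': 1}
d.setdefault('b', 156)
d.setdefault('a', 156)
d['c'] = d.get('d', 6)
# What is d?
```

After line 1: d = {'a': 1}
After line 2 (setdefault adds 'b'=156): d = {'a': 1, 'b': 156}
After line 3 (setdefault 'a' no-op, already exists): d = {'a': 1, 'b': 156}
After line 4 (get('d', 6) returns default since 'd' not in d): d = {'a': 1, 'b': 156, 'c': 6}

{'a': 1, 'b': 156, 'c': 6}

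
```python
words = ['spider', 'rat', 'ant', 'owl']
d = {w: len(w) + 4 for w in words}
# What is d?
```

{'spider': 10, 'rat': 7, 'ant': 7, 'owl': 7}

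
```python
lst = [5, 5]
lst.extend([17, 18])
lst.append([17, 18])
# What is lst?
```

After line 1: lst = [5, 5]
After line 2 (extend unpacks [17, 18]): lst = [5, 5, 17, 18]
After line 3 (append adds [17, 18] as single element): lst = [5, 5, 17, 18, [17, 18]]

[5, 5, 17, 18, [17, 18]]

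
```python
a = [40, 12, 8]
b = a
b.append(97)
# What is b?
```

After line 1: a = [40, 12, 8]
After line 2 (b = a is an alias, same object): a = [40, 12, 8], b = [40, 12, 8]
After line 3 (b.append mutates the shared list): a = [40, 12, 8, 97], b = [40, 12, 8, 97]

[40, 12, 8, 97]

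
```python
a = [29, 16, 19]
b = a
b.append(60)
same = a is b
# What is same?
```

After line 1: a = [29, 16, 19]
After line 2 (b = a is an alias, same object): a = [29, 16, 19], b = [29, 16, 19]
After line 3 (b.append mutates the shared list): a = [29, 16, 19, 60], b = [29, 16, 19, 60]
After line 4 (same = a is b; same object -> True): same = True

True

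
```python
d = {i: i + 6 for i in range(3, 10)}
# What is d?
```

{3: 9, 4: 10, 5: 11, 6: 12, 7: 13, 8: 14, 9: 15}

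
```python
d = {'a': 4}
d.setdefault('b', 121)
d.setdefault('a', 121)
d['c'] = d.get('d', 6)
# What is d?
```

After line 1: d = {'a': 4}
After line 2 (setdefault adds 'b'=121): d = {'a': 4, 'b': 121}
After line 3 (setdefault 'a' no-op, already exists): d = {'a': 4, 'b': 121}
After line 4 (get('d', 6) returns default since 'd' not in d): d = {'a': 4, 'b': 121, 'c': 6}

{'a': 4, 'b': 121, 'c': 6}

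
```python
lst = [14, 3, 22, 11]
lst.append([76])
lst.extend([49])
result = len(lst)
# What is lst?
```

After line 1: lst = [14, 3, 22, 11]
After line 2 (append adds [76] as single element): lst = [14, 3, 22, 11, [76]]
After line 3 (extend unpacks [49], adds 49): lst = [14, 3, 22, 11, [76], 49]
After line 4: result = len(lst) = 6

[14, 3, 22, 11, [76], 49]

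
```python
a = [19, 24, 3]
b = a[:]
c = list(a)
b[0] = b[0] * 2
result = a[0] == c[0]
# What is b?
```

After line 1: a = [19, 24, 3]
After line 2 (b = a[:], copy): a = [19, 24, 3], b = [19, 24, 3]
After line 3 (c = list(a) is a copy, new object): c = [19, 24, 3]
After line 4 (b[0] = 19 * 2 = 38; only b mutates (copy)): a = [19, 24, 3], b = [38, 24, 3], c = [19, 24, 3]
After line 5 (a[0] = 19, c[0] = 19; result = True)

[38, 24, 3]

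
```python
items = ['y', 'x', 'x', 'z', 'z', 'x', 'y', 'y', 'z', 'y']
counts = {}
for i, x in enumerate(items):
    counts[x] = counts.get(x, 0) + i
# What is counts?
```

Initial: counts = {}, items = ['y', 'x', 'x', 'z', 'z', 'x', 'y', 'y', 'z', 'y']
i=0, x='y': counts = {'y': 0}
i=1, x='x': counts = {'y': 0, 'x': 1}
i=2, x='x': counts = {'y': 0, 'x': 3}
i=3, x='z': counts = {'y': 0, 'x': 3, 'z': 3}
i=4, x='z': counts = {'y': 0, 'x': 3, 'z': 7}
i=5, x='x': counts = {'y': 0, 'x': 8, 'z': 7}
i=6, x='y': counts = {'y': 6, 'x': 8, 'z': 7}
i=7, x='y': counts = {'y': 13, 'x': 8, 'z': 7}
i=8, x='z': counts = {'y': 13, 'x': 8, 'z': 15}
i=9, x='y': counts = {'y': 22, 'x': 8, 'z': 15}

{'y': 22, 'x': 8, 'z': 15}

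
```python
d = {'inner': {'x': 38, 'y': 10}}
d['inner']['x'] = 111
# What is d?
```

After line 1: d = {'inner': {'x': 38, 'y': 10}}
After line 2 (inner x overwritten): d = {'inner': {'x': 111, 'y': 10}}

{'inner': {'x': 111, 'y': 10}}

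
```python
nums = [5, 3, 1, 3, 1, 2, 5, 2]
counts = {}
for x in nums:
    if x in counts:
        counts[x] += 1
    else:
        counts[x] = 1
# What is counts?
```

Initial: counts = {}, nums = [5, 3, 1, 3, 1, 2, 5, 2]
See 5: counts = {5: 1}
See 3: counts = {5: 1, 3: 1}
See 1: counts = {5: 1, 3: 1, 1: 1}
See 3: counts = {5: 1, 3: 2, 1: 1}
See 1: counts = {5: 1, 3: 2, 1: 2}
See 2: counts = {5: 1, 3: 2, 1: 2, 2: 1}
See 5: counts = {5: 2, 3: 2, 1: 2, 2: 1}
See 2: counts = {5: 2, 3: 2, 1: 2, 2: 2}

{5: 2, 3: 2, 1: 2, 2: 2}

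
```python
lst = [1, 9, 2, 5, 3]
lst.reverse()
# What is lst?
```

[3, 5, 2, 9, 1]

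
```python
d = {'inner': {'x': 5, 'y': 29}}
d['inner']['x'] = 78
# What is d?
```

After line 1: d = {'inner': {'x': 5, 'y': 29}}
After line 2 (inner x overwritten): d = {'inner': {'x': 78, 'y': 29}}

{'inner': {'x': 78, 'y': 29}}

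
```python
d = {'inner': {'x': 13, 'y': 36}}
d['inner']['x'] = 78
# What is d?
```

After line 1: d = {'inner': {'x': 13, 'y': 36}}
After line 2 (inner x overwritten): d = {'inner': {'x': 78, 'y': 36}}

{'inner': {'x': 78, 'y': 36}}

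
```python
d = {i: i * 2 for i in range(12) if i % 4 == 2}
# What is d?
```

{2: 4, 6: 12, 10: 20}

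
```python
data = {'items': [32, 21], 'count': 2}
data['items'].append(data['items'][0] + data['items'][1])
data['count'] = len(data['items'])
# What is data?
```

After line 1: data = {'items': [32, 21], 'count': 2}
After line 2 (append 32 + 21 = 53): data = {'items': [32, 21, 53], 'count': 2}
After line 3 (count = len(items) = 3): data = {'items': [32, 21, 53], 'count': 3}

{'items': [32, 21, 53], 'count': 3}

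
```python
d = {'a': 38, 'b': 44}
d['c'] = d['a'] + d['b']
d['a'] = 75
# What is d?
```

After line 1: d = {'a': 38, 'b': 44}
After line 2 (d['c'] = 38 + 44): d = {'a': 38, 'b': 44, 'c': 82}
After line 3: d = {'a': 75, 'b': 44, 'c': 82}

{'a': 75, 'b': 44, 'c': 82}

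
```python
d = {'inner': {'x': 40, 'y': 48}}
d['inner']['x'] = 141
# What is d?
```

After line 1: d = {'inner': {'x': 40, 'y': 48}}
After line 2 (inner x overwritten): d = {'inner': {'x': 141, 'y': 48}}

{'inner': {'x': 141, 'y': 48}}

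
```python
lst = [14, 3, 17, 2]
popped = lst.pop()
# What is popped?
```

2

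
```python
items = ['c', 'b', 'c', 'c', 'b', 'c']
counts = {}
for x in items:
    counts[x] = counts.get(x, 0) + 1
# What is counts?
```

Initial: counts = {}, items = ['c', 'b', 'c', 'c', 'b', 'c']
See 'c': counts = {'c': 1}
See 'b': counts = {'c': 1, 'b': 1}
See 'c': counts = {'c': 2, 'b': 1}
See 'c': counts = {'c': 3, 'b': 1}
See 'b': counts = {'c': 3, 'b': 2}
See 'c': counts = {'c': 4, 'b': 2}

{'c': 4, 'b': 2}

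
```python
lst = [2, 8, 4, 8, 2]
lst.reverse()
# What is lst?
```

[2, 8, 4, 8, 2]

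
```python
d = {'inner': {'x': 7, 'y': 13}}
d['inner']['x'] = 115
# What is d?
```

After line 1: d = {'inner': {'x': 7, 'y': 13}}
After line 2 (inner x overwritten): d = {'inner': {'x': 115, 'y': 13}}

{'inner': {'x': 115, 'y': 13}}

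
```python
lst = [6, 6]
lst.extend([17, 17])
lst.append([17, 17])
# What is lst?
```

After line 1: lst = [6, 6]
After line 2 (extend unpacks [17, 17]): lst = [6, 6, 17, 17]
After line 3 (append adds [17, 17] as single element): lst = [6, 6, 17, 17, [17, 17]]

[6, 6, 17, 17, [17, 17]]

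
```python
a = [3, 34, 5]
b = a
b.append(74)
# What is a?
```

After line 1: a = [3, 34, 5]
After line 2 (b = a is an alias, same object): a = [3, 34, 5], b = [3, 34, 5]
After line 3 (b.append mutates the shared list): a = [3, 34, 5, 74], b = [3, 34, 5, 74]

[3, 34, 5, 74]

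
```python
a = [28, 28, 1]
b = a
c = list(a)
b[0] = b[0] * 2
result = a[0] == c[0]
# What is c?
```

After line 1: a = [28, 28, 1]
After line 2 (b = a, alias): a = [28, 28, 1], b = [28, 28, 1]
After line 3 (c = list(a) is a copy, new object): c = [28, 28, 1]
After line 4 (b[0] = 28 * 2 = 56; mutates shared a/b): a = b = [56, 28, 1], c = [28, 28, 1]
After line 5 (a[0] = 56, c[0] = 28; result = False)

[28, 28, 1]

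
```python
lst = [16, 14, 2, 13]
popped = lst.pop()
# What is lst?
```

[16, 14, 2]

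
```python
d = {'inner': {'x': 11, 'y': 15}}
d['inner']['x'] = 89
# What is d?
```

After line 1: d = {'inner': {'x': 11, 'y': 15}}
After line 2 (inner x overwritten): d = {'inner': {'x': 89, 'y': 15}}

{'inner': {'x': 89, 'y': 15}}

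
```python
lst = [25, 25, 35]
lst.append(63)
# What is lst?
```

[25, 25, 35, 63]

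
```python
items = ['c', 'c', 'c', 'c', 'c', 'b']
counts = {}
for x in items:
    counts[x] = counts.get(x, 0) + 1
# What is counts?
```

Initial: counts = {}, items = ['c', 'c', 'c', 'c', 'c', 'b']
See 'c': counts = {'c': 1}
See 'c': counts = {'c': 2}
See 'c': counts = {'c': 3}
See 'c': counts = {'c': 4}
See 'c': counts = {'c': 5}
See 'b': counts = {'c': 5, 'b': 1}

{'c': 5, 'b': 1}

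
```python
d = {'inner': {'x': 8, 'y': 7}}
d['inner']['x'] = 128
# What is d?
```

After line 1: d = {'inner': {'x': 8, 'y': 7}}
After line 2 (inner x overwritten): d = {'inner': {'x': 128, 'y': 7}}

{'inner': {'x': 128, 'y': 7}}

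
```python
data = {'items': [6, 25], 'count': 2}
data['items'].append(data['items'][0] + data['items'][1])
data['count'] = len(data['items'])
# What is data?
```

After line 1: data = {'items': [6, 25], 'count': 2}
After line 2 (append 6 + 25 = 31): data = {'items': [6, 25, 31], 'count': 2}
After line 3 (count = len(items) = 3): data = {'items': [6, 25, 31], 'count': 3}

{'items': [6, 25, 31], 'count': 3}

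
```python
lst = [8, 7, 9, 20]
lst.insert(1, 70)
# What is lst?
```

[8, 70, 7, 9, 20]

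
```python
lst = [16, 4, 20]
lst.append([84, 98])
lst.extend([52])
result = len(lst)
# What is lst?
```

After line 1: lst = [16, 4, 20]
After line 2 (append adds [84, 98] as single element): lst = [16, 4, 20, [84, 98]]
After line 3 (extend unpacks [52], adds 52): lst = [16, 4, 20, [84, 98], 52]
After line 4: result = len(lst) = 5

[16, 4, 20, [84, 98], 52]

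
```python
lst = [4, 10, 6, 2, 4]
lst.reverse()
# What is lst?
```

[4, 2, 6, 10, 4]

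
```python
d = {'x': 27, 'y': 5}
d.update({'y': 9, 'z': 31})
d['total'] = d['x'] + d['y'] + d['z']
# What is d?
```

After line 1: d = {'x': 27, 'y': 5}
After line 2 (y overwritten, z added): d = {'x': 27, 'y': 9, 'z': 31}
After line 3 (total = 27 + 9 + 31 = 67): d = {'x': 27, 'y': 9, 'z': 31, 'total': 67}

{'x': 27, 'y': 9, 'z': 31, 'total': 67}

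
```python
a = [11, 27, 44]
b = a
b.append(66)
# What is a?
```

After line 1: a = [11, 27, 44]
After line 2 (b = a is an alias, same object): a = [11, 27, 44], b = [11, 27, 44]
After line 3 (b.append mutates the shared list): a = [11, 27, 44, 66], b = [11, 27, 44, 66]

[11, 27, 44, 66]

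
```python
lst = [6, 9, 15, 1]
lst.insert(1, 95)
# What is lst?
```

[6, 95, 9, 15, 1]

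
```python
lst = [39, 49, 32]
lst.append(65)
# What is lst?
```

[39, 49, 32, 65]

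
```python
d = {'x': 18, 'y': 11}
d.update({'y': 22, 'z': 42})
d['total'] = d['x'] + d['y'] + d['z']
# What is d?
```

After line 1: d = {'x': 18, 'y': 11}
After line 2 (y overwritten, z added): d = {'x': 18, 'y': 22, 'z': 42}
After line 3 (total = 18 + 22 + 42 = 82): d = {'x': 18, 'y': 22, 'z': 42, 'total': 82}

{'x': 18, 'y': 22, 'z': 42, 'total': 82}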